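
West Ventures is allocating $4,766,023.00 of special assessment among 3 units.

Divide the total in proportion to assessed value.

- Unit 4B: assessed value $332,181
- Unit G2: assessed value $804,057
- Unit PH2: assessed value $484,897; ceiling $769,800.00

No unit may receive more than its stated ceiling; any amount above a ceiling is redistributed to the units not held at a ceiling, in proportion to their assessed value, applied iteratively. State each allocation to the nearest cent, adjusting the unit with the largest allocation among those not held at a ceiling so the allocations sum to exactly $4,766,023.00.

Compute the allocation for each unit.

Combined assessed value = 1,621,135.
Pro-rata shares before constraints: Unit 4B 976,588.8012; Unit G2 2,363,871.0874; Unit PH2 1,425,563.1114.
Capped: Unit PH2 ($769,800.00); residual $3,996,223.00 reallocated over remaining assessed value 1,136,238.
Shares after redistribution: Unit 4B 1,168,302.1976 → $1,168,302.20; Unit G2 2,827,920.8024 → $2,827,920.80.

Unit 4B: $1,168,302.20; Unit G2: $2,827,920.80; Unit PH2: $769,800.00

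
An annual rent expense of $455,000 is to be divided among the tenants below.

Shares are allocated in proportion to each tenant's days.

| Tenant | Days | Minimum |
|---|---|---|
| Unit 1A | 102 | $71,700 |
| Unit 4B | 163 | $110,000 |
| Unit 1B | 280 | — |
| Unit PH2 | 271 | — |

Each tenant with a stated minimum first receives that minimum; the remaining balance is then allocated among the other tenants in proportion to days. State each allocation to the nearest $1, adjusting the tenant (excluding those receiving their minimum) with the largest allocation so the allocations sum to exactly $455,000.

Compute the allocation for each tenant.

Unit 1A: $71,700; Unit 4B: $110,000; Unit 1B: $138,882; Unit PH2: $134,418

Minimums first: Unit 1A $71,700; Unit 4B $110,000. Remaining pool $273,300.
Remaining pool split over remaining days 551: Unit 1B 138,882.03 → $138,882; Unit PH2 134,417.97 → $134,418.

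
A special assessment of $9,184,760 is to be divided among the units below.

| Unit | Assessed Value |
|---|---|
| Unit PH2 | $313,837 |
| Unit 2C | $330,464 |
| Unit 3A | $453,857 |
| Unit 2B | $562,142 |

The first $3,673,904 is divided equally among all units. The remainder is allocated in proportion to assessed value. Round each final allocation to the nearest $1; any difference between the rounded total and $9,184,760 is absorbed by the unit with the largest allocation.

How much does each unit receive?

Unit PH2: $1,960,162 | Unit 2C: $2,015,350 | Unit 3A: $2,424,915 | Unit 2B: $2,784,333

First tranche $3,673,904 split equally: $918,476 each.
Remainder $5,510,856 by assessed value (total 1,660,300): Unit PH2 1,041,685.55 → $1,041,686; Unit 2C 1,096,873.77 → $1,096,874; Unit 3A 1,506,438.94 → $1,506,439; Unit 2B 1,865,857.74 → $1,865,858.
Rounding difference −$1 on remainder applied to Unit 2B.
Totals: Unit PH2 $918,476 + $1,041,686 = $1,960,162; Unit 2C $918,476 + $1,096,874 = $2,015,350; Unit 3A $918,476 + $1,506,439 = $2,424,915; Unit 2B $918,476 + $1,865,857 = $2,784,333.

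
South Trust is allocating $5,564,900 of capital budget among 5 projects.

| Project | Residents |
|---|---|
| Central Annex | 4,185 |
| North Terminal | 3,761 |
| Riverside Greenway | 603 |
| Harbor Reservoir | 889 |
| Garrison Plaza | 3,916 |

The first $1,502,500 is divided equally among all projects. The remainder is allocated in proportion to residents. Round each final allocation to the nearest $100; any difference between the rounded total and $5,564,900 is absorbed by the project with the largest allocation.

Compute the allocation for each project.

$1,502,500 shared equally gives $300,500 per project.
Remainder $4,062,400 by residents (total 13,354): Central Annex 1,273,112.48 → $1,273,100; North Terminal 1,144,128.08 → $1,144,100; Riverside Greenway 183,437.71 → $183,400; Harbor Reservoir 270,441.34 → $270,400; Garrison Plaza 1,191,280.40 → $1,191,300.
Rounding difference +$100 on remainder applied to Central Annex.
Totals: Central Annex $300,500 + $1,273,200 = $1,573,700; North Terminal $300,500 + $1,144,100 = $1,444,600; Riverside Greenway $300,500 + $183,400 = $483,900; Harbor Reservoir $300,500 + $270,400 = $570,900; Garrison Plaza $300,500 + $1,191,300 = $1,491,800.

Central Annex: $1,573,700 · North Terminal: $1,444,600 · Riverside Greenway: $483,900 · Harbor Reservoir: $570,900 · Garrison Plaza: $1,491,800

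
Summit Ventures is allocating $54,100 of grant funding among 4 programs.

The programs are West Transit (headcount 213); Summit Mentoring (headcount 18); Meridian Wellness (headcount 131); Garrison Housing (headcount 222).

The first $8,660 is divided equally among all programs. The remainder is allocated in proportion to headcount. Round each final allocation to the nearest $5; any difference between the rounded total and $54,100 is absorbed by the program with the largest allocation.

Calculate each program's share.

West Transit: $18,740; Summit Mentoring: $3,565; Meridian Wellness: $12,360; Garrison Housing: $19,435

First tranche $8,660 split equally: $2,165 each.
Remainder $45,440 by headcount (total 584): West Transit 16,573.15 → $16,575; Summit Mentoring 1,400.55 → $1,400; Meridian Wellness 10,192.88 → $10,195; Garrison Housing 17,273.42 → $17,275.
Rounding difference −$5 on remainder applied to Garrison Housing.
Totals: West Transit $2,165 + $16,575 = $18,740; Summit Mentoring $2,165 + $1,400 = $3,565; Meridian Wellness $2,165 + $10,195 = $12,360; Garrison Housing $2,165 + $17,270 = $19,435.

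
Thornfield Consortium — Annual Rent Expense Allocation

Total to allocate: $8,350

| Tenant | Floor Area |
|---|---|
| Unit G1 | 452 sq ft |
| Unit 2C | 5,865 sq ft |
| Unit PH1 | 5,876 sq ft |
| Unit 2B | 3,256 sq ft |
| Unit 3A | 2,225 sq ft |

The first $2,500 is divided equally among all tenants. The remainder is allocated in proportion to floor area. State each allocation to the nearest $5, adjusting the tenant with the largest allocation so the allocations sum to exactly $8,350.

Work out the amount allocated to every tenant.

Equal tier: $2,500 ÷ 5 = $500 apiece.
Remainder $5,850 by floor area (total 17,674): Unit G1 149.61 → $150; Unit 2C 1,941.28 → $1,940; Unit PH1 1,944.92 → $1,945; Unit 2B 1,077.72 → $1,080; Unit 3A 736.46 → $735.
Totals: Unit G1 $500 + $150 = $650; Unit 2C $500 + $1,940 = $2,440; Unit PH1 $500 + $1,945 = $2,445; Unit 2B $500 + $1,080 = $1,580; Unit 3A $500 + $735 = $1,235.

Unit G1: $650 · Unit 2C: $2,440 · Unit PH1: $2,445 · Unit 2B: $1,580 · Unit 3A: $1,235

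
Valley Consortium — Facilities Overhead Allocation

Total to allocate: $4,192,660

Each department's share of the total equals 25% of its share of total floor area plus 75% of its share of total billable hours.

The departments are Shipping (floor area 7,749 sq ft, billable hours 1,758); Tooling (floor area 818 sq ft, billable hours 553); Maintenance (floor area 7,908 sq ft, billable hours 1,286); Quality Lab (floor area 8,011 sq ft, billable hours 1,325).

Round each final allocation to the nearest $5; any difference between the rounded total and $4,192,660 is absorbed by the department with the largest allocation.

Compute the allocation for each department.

Shipping: $1,454,835 | Tooling: $388,310 | Maintenance: $1,160,095 | Quality Lab: $1,189,420

Floor area total 24,486; billable hours total 4,922.
Combined weights (25% floor area + 75% billable hours): Shipping 0.3470; Tooling 0.0926; Maintenance 0.2767; Quality Lab 0.2837.
Raw shares: Shipping 1,454,834.36; Tooling 388,308.40; Maintenance 1,160,096.20; Quality Lab 1,189,421.04.
At nearest $5: Shipping $1,454,835; Tooling $388,310; Maintenance $1,160,095; Quality Lab $1,189,420. Sum = $4,192,660.
Rounded total matches; no reconciliation needed.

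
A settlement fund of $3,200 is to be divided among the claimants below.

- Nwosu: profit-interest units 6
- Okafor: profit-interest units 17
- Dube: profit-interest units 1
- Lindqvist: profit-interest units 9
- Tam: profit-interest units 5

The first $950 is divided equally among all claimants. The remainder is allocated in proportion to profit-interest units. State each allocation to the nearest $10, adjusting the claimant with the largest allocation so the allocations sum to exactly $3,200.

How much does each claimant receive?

Nwosu: $550 · Okafor: $1,190 · Dube: $250 · Lindqvist: $720 · Tam: $490

Equal tier: $950 ÷ 5 = $190 apiece.
Remainder $2,250 by profit-interest units (total 38): Nwosu 355.26 → $360; Okafor 1,006.58 → $1,010; Dube 59.21 → $60; Lindqvist 532.89 → $530; Tam 296.05 → $300.
Rounding difference −$10 on remainder applied to Okafor.
Totals: Nwosu $190 + $360 = $550; Okafor $190 + $1,000 = $1,190; Dube $190 + $60 = $250; Lindqvist $190 + $530 = $720; Tam $190 + $300 = $490.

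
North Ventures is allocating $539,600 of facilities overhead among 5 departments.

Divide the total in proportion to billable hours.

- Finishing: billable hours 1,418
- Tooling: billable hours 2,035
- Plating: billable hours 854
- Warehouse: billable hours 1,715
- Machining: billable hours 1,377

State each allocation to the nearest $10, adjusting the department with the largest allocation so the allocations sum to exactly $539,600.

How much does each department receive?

Billable hours total: 7,399.
Raw shares: Finishing 1,418/7,399 × $539,600 = 103,413.00; Tooling 2,035/7,399 × $539,600 = 148,410.06; Plating 854/7,399 × $539,600 = 62,281.17; Warehouse 1,715/7,399 × $539,600 = 125,072.85; Machining 1,377/7,399 × $539,600 = 100,422.92.
After rounding ($10): Finishing $103,410; Tooling $148,410; Plating $62,280; Warehouse $125,070; Machining $100,420. Sum = $539,590.
Difference $539,600 − $539,590 = +$10 applied to largest allocation (Tooling): Tooling becomes $148,420.

Finishing: $103,410 · Tooling: $148,420 · Plating: $62,280 · Warehouse: $125,070 · Machining: $100,420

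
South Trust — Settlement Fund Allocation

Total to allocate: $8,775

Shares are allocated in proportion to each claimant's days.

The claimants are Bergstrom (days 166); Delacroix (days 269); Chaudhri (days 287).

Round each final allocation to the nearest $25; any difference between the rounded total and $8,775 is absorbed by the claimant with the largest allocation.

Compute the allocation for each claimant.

Bergstrom: $2,025 · Delacroix: $3,275 · Chaudhri: $3,475

Total days = 722.
Pro-rata amounts: Bergstrom 166/722 × $8,775 = 2,017.52; Delacroix 269/722 × $8,775 = 3,269.36; Chaudhri 287/722 × $8,775 = 3,488.12.
Rounded to nearest $25: Bergstrom $2,025; Delacroix $3,275; Chaudhri $3,500. Sum = $8,800.
Difference $8,775 − $8,800 = −$25 applied to largest allocation (Chaudhri): Chaudhri becomes $3,475.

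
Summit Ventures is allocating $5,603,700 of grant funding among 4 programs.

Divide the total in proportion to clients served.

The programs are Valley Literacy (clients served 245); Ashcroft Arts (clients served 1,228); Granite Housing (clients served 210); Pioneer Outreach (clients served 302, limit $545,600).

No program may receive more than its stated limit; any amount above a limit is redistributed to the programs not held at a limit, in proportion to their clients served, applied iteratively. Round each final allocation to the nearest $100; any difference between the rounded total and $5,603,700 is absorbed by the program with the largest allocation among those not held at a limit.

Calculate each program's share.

Total clients served = 1,985.
Proportional shares (ignoring caps): Valley Literacy 691,640.55; Ashcroft Arts 3,466,671.84; Granite Housing 592,834.76; Pioneer Outreach 852,552.85.
Held at cap: Pioneer Outreach ($545,600); remaining pool $5,058,100 reallocated over remaining clients served 1,683.
Redistributed shares: Valley Literacy 736,324.72 → $736,300; Ashcroft Arts 3,690,639.81 → $3,690,600; Granite Housing 631,135.47 → $631,100.
Rounding difference +$100 applied to Ashcroft Arts → $3,690,700.

Valley Literacy: $736,300 | Ashcroft Arts: $3,690,700 | Granite Housing: $631,100 | Pioneer Outreach: $545,600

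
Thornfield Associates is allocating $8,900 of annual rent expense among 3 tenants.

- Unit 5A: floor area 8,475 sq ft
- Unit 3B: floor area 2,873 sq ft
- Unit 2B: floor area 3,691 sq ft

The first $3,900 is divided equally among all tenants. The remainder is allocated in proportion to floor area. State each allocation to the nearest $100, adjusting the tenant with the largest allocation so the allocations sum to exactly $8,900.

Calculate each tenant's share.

Equal tier: $3,900 ÷ 3 = $1,300 apiece.
Remainder $5,000 by floor area (total 15,039): Unit 5A 2,817.67 → $2,800; Unit 3B 955.18 → $1,000; Unit 2B 1,227.14 → $1,200.
Totals: Unit 5A $1,300 + $2,800 = $4,100; Unit 3B $1,300 + $1,000 = $2,300; Unit 2B $1,300 + $1,200 = $2,500.

Unit 5A: $4,100; Unit 3B: $2,300; Unit 2B: $2,500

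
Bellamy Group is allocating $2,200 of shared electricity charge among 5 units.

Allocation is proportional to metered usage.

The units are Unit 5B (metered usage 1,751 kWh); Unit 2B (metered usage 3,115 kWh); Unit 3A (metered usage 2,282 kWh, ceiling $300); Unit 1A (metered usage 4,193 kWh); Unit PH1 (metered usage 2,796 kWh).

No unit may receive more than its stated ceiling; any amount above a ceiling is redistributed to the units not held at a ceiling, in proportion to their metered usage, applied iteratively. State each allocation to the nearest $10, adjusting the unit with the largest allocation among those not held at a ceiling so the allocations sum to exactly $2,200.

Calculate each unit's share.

Unit 5B: $280 · Unit 2B: $500 · Unit 3A: $300 · Unit 1A: $670 · Unit PH1: $450

Total metered usage = 14,137.
Pro-rata shares before constraints: Unit 5B 272.49; Unit 2B 484.76; Unit 3A 355.12; Unit 1A 652.51; Unit PH1 435.11.
Capped: Unit 3A ($300); remaining pool $1,900 reallocated over remaining metered usage 11,855.
Remaining shares: Unit 5B 280.63 → $280; Unit 2B 499.24 → $500; Unit 1A 672.01 → $670; Unit PH1 448.11 → $450.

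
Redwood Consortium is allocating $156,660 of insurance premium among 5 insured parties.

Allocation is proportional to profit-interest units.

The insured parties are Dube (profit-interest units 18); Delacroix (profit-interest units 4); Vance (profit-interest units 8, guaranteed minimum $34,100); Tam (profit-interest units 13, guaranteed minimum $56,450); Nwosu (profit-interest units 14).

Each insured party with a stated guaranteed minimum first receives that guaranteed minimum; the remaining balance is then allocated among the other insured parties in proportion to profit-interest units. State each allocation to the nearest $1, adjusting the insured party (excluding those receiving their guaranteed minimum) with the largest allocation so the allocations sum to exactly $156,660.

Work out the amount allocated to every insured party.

Guaranteed amounts: Vance $34,100; Tam $56,450. Remaining pool $66,110.
Remaining pool split over remaining profit-interest units 36: Dube 33,055.00 → $33,055; Delacroix 7,345.56 → $7,346; Nwosu 25,709.44 → $25,709.

Dube: $33,055 | Delacroix: $7,346 | Vance: $34,100 | Tam: $56,450 | Nwosu: $25,709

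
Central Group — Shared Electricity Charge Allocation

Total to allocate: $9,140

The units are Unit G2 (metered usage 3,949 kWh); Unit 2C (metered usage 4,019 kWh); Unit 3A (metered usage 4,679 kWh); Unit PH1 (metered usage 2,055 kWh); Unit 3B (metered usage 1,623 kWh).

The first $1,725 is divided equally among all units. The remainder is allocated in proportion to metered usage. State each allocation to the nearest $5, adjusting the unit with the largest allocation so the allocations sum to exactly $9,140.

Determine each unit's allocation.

$1,725 shared equally gives $345 per unit.
Remainder $7,415 by metered usage (total 16,325): Unit G2 1,793.68 → $1,795; Unit 2C 1,825.48 → $1,825; Unit 3A 2,125.25 → $2,125; Unit PH1 933.40 → $935; Unit 3B 737.18 → $735.
Totals: Unit G2 $345 + $1,795 = $2,140; Unit 2C $345 + $1,825 = $2,170; Unit 3A $345 + $2,125 = $2,470; Unit PH1 $345 + $935 = $1,280; Unit 3B $345 + $735 = $1,080.

Unit G2: $2,140 | Unit 2C: $2,170 | Unit 3A: $2,470 | Unit PH1: $1,280 | Unit 3B: $1,080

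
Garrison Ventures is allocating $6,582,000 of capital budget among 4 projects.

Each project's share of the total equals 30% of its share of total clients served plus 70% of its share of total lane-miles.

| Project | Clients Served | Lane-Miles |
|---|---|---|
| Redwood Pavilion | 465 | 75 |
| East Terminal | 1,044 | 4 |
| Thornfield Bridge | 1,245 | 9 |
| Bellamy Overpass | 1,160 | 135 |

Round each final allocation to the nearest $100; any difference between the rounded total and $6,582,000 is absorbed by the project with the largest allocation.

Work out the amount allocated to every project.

Totals — clients served 3,914, lane-miles 223.
Composite weights (30% clients served + 70% lane-miles): Redwood Pavilion 0.2711; East Terminal 0.0926; Thornfield Bridge 0.1237; Bellamy Overpass 0.5127.
Pro-rata amounts: Redwood Pavilion 1,784,164.95; East Terminal 609,338.48; Thornfield Bridge 814,047.24; Bellamy Overpass 3,374,449.33.
At nearest $100: Redwood Pavilion $1,784,200; East Terminal $609,300; Thornfield Bridge $814,000; Bellamy Overpass $3,374,400. Sum = $6,581,900.
Difference $6,582,000 − $6,581,900 = +$100 applied to largest allocation (Bellamy Overpass): Bellamy Overpass becomes $3,374,500.

Redwood Pavilion: $1,784,200; East Terminal: $609,300; Thornfield Bridge: $814,000; Bellamy Overpass: $3,374,500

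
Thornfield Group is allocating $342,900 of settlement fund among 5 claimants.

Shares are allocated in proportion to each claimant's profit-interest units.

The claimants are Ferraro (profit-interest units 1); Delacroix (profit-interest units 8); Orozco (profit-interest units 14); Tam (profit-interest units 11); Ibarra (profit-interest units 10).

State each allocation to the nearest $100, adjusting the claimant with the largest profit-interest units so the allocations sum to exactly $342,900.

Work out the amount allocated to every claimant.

Ferraro: $7,800 | Delacroix: $62,300 | Orozco: $109,200 | Tam: $85,700 | Ibarra: $77,900

Sum of profit-interest units: 44.
Proportional shares: Ferraro 1/44 × $342,900 = 7,793.18; Delacroix 8/44 × $342,900 = 62,345.45; Orozco 14/44 × $342,900 = 109,104.55; Tam 11/44 × $342,900 = 85,725.00; Ibarra 10/44 × $342,900 = 77,931.82.
After rounding ($100): Ferraro $7,800; Delacroix $62,300; Orozco $109,100; Tam $85,700; Ibarra $77,900. Sum = $342,800.
Difference $342,900 − $342,800 = +$100 applied to largest profit-interest units (Orozco): Orozco becomes $109,200.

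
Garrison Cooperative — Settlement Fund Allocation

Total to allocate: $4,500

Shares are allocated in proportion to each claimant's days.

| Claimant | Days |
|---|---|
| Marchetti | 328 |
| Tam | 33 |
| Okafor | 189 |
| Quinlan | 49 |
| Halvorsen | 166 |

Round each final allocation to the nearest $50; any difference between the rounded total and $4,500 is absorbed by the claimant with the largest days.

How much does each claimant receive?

Total days = 328 + 33 + 189 + 49 + 166 = 765.
Raw shares: Marchetti 1,929.41; Tam 194.12; Okafor 1,111.76; Quinlan 288.24; Halvorsen 976.47.
Rounded to nearest $50: Marchetti $1,950; Tam $200; Okafor $1,100; Quinlan $300; Halvorsen $1,000. Sum = $4,550.
Difference $4,500 − $4,550 = −$50 applied to largest days (Marchetti): Marchetti becomes $1,900.

Marchetti: $1,900 · Tam: $200 · Okafor: $1,100 · Quinlan: $300 · Halvorsen: $1,000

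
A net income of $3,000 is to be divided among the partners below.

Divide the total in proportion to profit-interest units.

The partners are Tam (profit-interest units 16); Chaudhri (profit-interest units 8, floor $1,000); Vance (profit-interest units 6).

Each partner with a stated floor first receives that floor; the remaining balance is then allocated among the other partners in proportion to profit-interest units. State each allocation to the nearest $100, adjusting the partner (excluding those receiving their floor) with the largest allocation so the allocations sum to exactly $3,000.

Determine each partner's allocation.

Tam: $1,500 · Chaudhri: $1,000 · Vance: $500

Minimums first: Chaudhri $1,000. Remaining pool $2,000.
Remaining pool split over remaining profit-interest units 22: Tam 1,454.55 → $1,500; Vance 545.45 → $500.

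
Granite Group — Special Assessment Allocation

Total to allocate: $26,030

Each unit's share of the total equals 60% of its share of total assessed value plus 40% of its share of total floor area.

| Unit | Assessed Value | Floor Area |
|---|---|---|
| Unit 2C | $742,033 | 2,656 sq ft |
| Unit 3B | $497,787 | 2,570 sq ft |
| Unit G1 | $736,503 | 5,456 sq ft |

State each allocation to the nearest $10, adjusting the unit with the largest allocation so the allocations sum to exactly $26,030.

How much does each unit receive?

Unit 2C: $8,450; Unit 3B: $6,440; Unit G1: $11,140

Assessed value total 1,976,323; floor area total 10,682.
Combined weights (60% assessed value + 40% floor area): Unit 2C 0.3247; Unit 3B 0.2474; Unit G1 0.4279.
Pro-rata amounts: Unit 2C 8,452.82; Unit 3B 6,438.83; Unit G1 11,138.35.
Rounded to nearest $10: Unit 2C $8,450; Unit 3B $6,440; Unit G1 $11,140. Sum = $26,030.
No rounding difference to absorb.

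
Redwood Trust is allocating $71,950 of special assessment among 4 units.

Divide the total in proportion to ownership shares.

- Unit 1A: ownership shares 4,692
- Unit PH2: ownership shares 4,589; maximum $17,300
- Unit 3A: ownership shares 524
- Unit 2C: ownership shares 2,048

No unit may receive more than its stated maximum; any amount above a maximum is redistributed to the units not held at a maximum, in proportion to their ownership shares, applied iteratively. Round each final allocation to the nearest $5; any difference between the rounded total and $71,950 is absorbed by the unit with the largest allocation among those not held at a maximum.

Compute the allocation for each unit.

Combined ownership shares = 11,853.
Unconstrained shares: Unit 1A 28,481.35; Unit PH2 27,856.12; Unit 3A 3,180.78; Unit 2C 12,431.76.
Capped: Unit PH2 ($17,300); residual $54,650 reallocated over remaining ownership shares 7,264.
Shares after redistribution: Unit 1A 35,299.81 → $35,300; Unit 3A 3,942.26 → $3,940; Unit 2C 15,407.93 → $15,410.

Unit 1A: $35,300; Unit PH2: $17,300; Unit 3A: $3,940; Unit 2C: $15,410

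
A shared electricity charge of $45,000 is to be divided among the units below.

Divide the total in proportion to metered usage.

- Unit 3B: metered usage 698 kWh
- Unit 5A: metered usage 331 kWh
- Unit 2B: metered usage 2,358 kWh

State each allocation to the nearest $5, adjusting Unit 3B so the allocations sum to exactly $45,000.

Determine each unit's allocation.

Unit 3B: $9,270 | Unit 5A: $4,400 | Unit 2B: $31,330

Metered usage total: 3,387.
Pro-rata amounts: Unit 3B 698/3,387 × $45,000 = 9,273.69; Unit 5A 331/3,387 × $45,000 = 4,397.70; Unit 2B 2,358/3,387 × $45,000 = 31,328.61.
Rounded to nearest $5: Unit 3B $9,275; Unit 5A $4,400; Unit 2B $31,330. Sum = $45,005.
Difference $45,000 − $45,005 = −$5 applied to Unit 3B: Unit 3B becomes $9,270.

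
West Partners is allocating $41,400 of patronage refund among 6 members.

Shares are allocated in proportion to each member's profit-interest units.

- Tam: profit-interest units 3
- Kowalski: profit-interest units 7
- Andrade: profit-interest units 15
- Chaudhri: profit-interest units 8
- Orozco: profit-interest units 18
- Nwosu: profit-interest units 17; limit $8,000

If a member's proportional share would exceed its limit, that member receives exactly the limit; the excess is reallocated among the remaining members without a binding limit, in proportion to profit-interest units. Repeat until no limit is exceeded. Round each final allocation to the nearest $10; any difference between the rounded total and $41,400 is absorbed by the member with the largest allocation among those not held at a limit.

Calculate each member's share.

Tam: $1,960 | Kowalski: $4,580 | Andrade: $9,820 | Chaudhri: $5,240 | Orozco: $11,800 | Nwosu: $8,000

Profit-interest units total: 68.
Unconstrained shares: Tam 1,826.47; Kowalski 4,261.76; Andrade 9,132.35; Chaudhri 4,870.59; Orozco 10,958.82; Nwosu 10,350.00.
Capped: Nwosu ($8,000); residual $33,400 reallocated over remaining profit-interest units 51.
Remaining shares: Tam 1,964.71 → $1,960; Kowalski 4,584.31 → $4,580; Andrade 9,823.53 → $9,820; Chaudhri 5,239.22 → $5,240; Orozco 11,788.24 → $11,790.
Rounding difference +$10 applied to Orozco → $11,800.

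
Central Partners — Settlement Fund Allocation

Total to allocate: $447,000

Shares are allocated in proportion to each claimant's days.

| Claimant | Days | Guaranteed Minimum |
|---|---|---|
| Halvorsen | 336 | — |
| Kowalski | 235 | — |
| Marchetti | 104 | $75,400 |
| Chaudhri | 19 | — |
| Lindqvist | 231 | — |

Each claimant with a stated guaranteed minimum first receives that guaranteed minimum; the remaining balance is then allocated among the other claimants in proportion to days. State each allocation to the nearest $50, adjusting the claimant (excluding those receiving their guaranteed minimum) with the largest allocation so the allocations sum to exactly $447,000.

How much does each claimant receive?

Minimums first: Marchetti $75,400. Balance $371,600.
Balance split over remaining days 821: Halvorsen 152,079.90 → $152,100; Kowalski 106,365.41 → $106,350; Chaudhri 8,599.76 → $8,600; Lindqvist 104,554.93 → $104,550.

Halvorsen: $152,100; Kowalski: $106,350; Marchetti: $75,400; Chaudhri: $8,600; Lindqvist: $104,550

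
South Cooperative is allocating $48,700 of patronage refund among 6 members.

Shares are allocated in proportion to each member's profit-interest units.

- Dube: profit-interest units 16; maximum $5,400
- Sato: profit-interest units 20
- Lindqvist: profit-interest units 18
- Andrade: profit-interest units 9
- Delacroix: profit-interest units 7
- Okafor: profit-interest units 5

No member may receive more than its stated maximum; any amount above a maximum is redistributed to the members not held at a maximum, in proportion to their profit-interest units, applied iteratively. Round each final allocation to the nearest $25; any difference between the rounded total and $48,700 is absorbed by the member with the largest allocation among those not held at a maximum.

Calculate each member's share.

Dube: $5,400 · Sato: $14,700 · Lindqvist: $13,200 · Andrade: $6,600 · Delacroix: $5,125 · Okafor: $3,675

Sum of profit-interest units: 75.
Unconstrained shares: Dube 10,389.33; Sato 12,986.67; Lindqvist 11,688.00; Andrade 5,844.00; Delacroix 4,545.33; Okafor 3,246.67.
Capped: Dube ($5,400); balance $43,300 reallocated over remaining profit-interest units 59.
Shares after redistribution: Sato 14,677.97 → $14,675; Lindqvist 13,210.17 → $13,200; Andrade 6,605.08 → $6,600; Delacroix 5,137.29 → $5,125; Okafor 3,669.49 → $3,675.
Rounding difference +$25 applied to Sato → $14,700.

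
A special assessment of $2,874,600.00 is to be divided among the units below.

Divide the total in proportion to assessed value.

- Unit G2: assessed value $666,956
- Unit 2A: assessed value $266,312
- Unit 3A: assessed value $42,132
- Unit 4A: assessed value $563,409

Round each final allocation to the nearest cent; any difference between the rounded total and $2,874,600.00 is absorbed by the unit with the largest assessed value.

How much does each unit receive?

Total assessed value = 666,956 + 266,312 + 42,132 + 563,409 = 1,538,809.
Unrounded shares: Unit G2 1,245,919.2256; Unit 2A 497,488.9510; Unit 3A 78,705.4451; Unit 4A 1,052,486.3784.
At nearest cent: Unit G2 $1,245,919.23; Unit 2A $497,488.95; Unit 3A $78,705.45; Unit 4A $1,052,486.38. Sum = $2,874,600.01.
Difference $2,874,600.00 − $2,874,600.01 = −$0.01 applied to largest assessed value (Unit G2): Unit G2 becomes $1,245,919.22.

Unit G2: $1,245,919.22 | Unit 2A: $497,488.95 | Unit 3A: $78,705.45 | Unit 4A: $1,052,486.38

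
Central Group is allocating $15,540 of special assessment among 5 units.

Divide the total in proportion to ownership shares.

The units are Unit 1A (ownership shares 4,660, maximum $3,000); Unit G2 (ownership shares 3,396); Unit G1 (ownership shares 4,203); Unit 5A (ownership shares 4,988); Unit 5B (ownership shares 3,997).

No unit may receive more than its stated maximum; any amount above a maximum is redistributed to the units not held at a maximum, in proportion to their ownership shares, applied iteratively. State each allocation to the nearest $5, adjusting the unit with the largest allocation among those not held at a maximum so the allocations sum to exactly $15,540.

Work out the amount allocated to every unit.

Unit 1A: $3,000 | Unit G2: $2,570 | Unit G1: $3,180 | Unit 5A: $3,770 | Unit 5B: $3,020

Combined ownership shares = 21,244.
Proportional shares (ignoring caps): Unit 1A 3,408.79; Unit G2 2,484.18; Unit G1 3,074.50; Unit 5A 3,648.73; Unit 5B 2,923.81.
Held at cap: Unit 1A ($3,000); residual $12,540 reallocated over remaining ownership shares 16,584.
Redistributed shares: Unit G2 2,567.89 → $2,570; Unit G1 3,178.10 → $3,180; Unit 5A 3,771.68 → $3,770; Unit 5B 3,022.33 → $3,020.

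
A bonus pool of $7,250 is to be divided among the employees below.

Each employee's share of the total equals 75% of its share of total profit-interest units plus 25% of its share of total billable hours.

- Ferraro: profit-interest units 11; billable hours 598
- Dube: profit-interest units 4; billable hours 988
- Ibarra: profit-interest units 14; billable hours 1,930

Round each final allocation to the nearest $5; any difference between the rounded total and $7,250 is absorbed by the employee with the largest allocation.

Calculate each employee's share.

Ferraro: $2,370 · Dube: $1,260 · Ibarra: $3,620

Totals — profit-interest units 29, billable hours 3,516.
Composite weights (75% profit-interest units + 25% billable hours): Ferraro 0.3270; Dube 0.1737; Ibarra 0.4993.
Unrounded shares: Ferraro 2,370.77; Dube 1,259.31; Ibarra 3,619.92.
Rounded to nearest $5: Ferraro $2,370; Dube $1,260; Ibarra $3,620. Sum = $7,250.
Rounded total matches; no reconciliation needed.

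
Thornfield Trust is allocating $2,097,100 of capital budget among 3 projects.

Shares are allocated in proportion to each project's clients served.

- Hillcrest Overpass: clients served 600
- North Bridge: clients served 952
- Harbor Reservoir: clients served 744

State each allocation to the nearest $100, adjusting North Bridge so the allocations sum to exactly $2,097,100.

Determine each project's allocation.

Sum of clients served: 2,296.
Raw shares: Hillcrest Overpass 600/2,296 × $2,097,100 = 548,022.65; North Bridge 952/2,296 × $2,097,100 = 869,529.27; Harbor Reservoir 744/2,296 × $2,097,100 = 679,548.08.
Rounded to nearest $100: Hillcrest Overpass $548,000; North Bridge $869,500; Harbor Reservoir $679,500. Sum = $2,097,000.
Difference $2,097,100 − $2,097,000 = +$100 applied to North Bridge: North Bridge becomes $869,600.

Hillcrest Overpass: $548,000 | North Bridge: $869,600 | Harbor Reservoir: $679,500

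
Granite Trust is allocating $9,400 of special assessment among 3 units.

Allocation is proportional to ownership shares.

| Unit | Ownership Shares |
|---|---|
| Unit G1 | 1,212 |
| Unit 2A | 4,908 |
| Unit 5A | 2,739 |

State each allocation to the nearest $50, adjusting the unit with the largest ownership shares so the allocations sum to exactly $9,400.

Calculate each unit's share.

Unit G1: $1,300; Unit 2A: $5,200; Unit 5A: $2,900

Total ownership shares = 1,212 + 4,908 + 2,739 = 8,859.
Pro-rata amounts: Unit G1 1,286.01; Unit 2A 5,207.72; Unit 5A 2,906.26.
At nearest $50: Unit G1 $1,300; Unit 2A $5,200; Unit 5A $2,900. Sum = $9,400.
Rounded total matches; no reconciliation needed.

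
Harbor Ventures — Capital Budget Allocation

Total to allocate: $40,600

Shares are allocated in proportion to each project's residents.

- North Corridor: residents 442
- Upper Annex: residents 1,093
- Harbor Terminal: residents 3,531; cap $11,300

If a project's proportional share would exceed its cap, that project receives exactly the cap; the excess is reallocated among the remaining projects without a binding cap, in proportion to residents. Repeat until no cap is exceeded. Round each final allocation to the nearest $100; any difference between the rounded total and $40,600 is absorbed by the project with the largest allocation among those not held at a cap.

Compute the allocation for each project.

North Corridor: $8,400; Upper Annex: $20,900; Harbor Terminal: $11,300

Combined residents = 5,066.
Unconstrained shares: North Corridor 3,542.28; Upper Annex 8,759.53; Harbor Terminal 28,298.18.
Capped: Harbor Terminal ($11,300); remaining pool $29,300 reallocated over remaining residents 1,535.
Redistributed shares: North Corridor 8,436.87 → $8,400; Upper Annex 20,863.13 → $20,900.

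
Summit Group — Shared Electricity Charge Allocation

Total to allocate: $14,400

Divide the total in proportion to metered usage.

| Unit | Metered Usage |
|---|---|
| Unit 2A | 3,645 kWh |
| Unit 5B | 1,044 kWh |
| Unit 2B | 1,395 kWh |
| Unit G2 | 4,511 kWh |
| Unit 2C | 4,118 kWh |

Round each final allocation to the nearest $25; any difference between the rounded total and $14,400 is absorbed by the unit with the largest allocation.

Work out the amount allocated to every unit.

Total metered usage = 14,713.
Pro-rata amounts: Unit 2A 3,645/14,713 × $14,400 = 3,567.46; Unit 5B 1,044/14,713 × $14,400 = 1,021.79; Unit 2B 1,395/14,713 × $14,400 = 1,365.32; Unit G2 4,511/14,713 × $14,400 = 4,415.03; Unit 2C 4,118/14,713 × $14,400 = 4,030.39.
Rounded to nearest $25: Unit 2A $3,575; Unit 5B $1,025; Unit 2B $1,375; Unit G2 $4,425; Unit 2C $4,025. Sum = $14,425.
Difference $14,400 − $14,425 = −$25 applied to largest allocation (Unit G2): Unit G2 becomes $4,400.

Unit 2A: $3,575 | Unit 5B: $1,025 | Unit 2B: $1,375 | Unit G2: $4,400 | Unit 2C: $4,025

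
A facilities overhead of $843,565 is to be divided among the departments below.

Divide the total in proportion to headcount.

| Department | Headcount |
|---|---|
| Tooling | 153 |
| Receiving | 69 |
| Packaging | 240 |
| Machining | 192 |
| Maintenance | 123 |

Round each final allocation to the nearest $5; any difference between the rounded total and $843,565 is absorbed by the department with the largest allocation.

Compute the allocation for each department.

Tooling: $166,105; Receiving: $74,910; Packaging: $260,565; Machining: $208,450; Maintenance: $133,535

Sum of headcount: 777.
Raw shares: Tooling 153/777 × $843,565 = 166,107.39; Receiving 69/777 × $843,565 = 74,911.18; Packaging 240/777 × $843,565 = 260,560.62; Machining 192/777 × $843,565 = 208,448.49; Maintenance 123/777 × $843,565 = 133,537.32.
After rounding ($5): Tooling $166,105; Receiving $74,910; Packaging $260,560; Machining $208,450; Maintenance $133,535. Sum = $843,560.
Difference $843,565 − $843,560 = +$5 applied to largest allocation (Packaging): Packaging becomes $260,565.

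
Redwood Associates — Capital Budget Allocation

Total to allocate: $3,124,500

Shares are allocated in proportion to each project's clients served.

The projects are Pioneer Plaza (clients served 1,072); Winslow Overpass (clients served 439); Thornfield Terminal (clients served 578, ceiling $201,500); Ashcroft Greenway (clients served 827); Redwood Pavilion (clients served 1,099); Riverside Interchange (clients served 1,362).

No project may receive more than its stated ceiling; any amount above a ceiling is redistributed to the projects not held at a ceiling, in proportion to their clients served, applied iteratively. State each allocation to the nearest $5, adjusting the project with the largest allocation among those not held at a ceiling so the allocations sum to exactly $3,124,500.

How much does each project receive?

Pioneer Plaza: $652,940; Winslow Overpass: $267,390; Thornfield Terminal: $201,500; Ashcroft Greenway: $503,715; Redwood Pavilion: $669,385; Riverside Interchange: $829,570

Clients served total: 5,377.
Unconstrained shares: Pioneer Plaza 622,924.31; Winslow Overpass 255,096.80; Thornfield Terminal 335,867.77; Ashcroft Greenway 480,558.21; Redwood Pavilion 638,613.63; Riverside Interchange 791,439.28.
Cap binds for Thornfield Terminal ($201,500); balance $2,923,000 reallocated over remaining clients served 4,799.
Remaining shares: Pioneer Plaza 652,939.36 → $652,940; Winslow Overpass 267,388.41 → $267,390; Ashcroft Greenway 503,713.48 → $503,715; Redwood Pavilion 669,384.66 → $669,385; Riverside Interchange 829,574.08 → $829,575.
Rounding difference −$5 applied to Riverside Interchange → $829,570.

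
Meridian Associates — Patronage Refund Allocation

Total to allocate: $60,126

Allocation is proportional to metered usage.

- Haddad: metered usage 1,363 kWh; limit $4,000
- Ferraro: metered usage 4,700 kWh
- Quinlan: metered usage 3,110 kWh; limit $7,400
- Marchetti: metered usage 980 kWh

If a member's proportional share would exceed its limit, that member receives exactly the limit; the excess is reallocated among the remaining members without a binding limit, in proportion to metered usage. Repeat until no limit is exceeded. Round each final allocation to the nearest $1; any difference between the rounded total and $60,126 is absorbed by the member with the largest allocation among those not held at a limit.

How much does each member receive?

Total metered usage = 10,153.
Unconstrained shares: Haddad 8,071.68; Ferraro 27,833.37; Quinlan 18,417.40; Marchetti 5,803.55.
Capped: Haddad ($4,000), Quinlan ($7,400); balance $48,726 reallocated over remaining metered usage 5,680.
Remaining shares: Ferraro 40,319.05 → $40,319; Marchetti 8,406.95 → $8,407.

Haddad: $4,000 | Ferraro: $40,319 | Quinlan: $7,400 | Marchetti: $8,407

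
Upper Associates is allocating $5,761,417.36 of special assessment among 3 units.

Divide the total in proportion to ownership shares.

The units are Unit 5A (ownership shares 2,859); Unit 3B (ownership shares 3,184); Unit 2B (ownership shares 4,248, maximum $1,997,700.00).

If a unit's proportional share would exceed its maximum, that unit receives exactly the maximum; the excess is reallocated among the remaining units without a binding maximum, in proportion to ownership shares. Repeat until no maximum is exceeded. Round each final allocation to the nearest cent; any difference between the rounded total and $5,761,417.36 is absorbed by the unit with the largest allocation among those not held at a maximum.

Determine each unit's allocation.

Ownership shares total: 10,291.
Unconstrained shares: Unit 5A 1,600,611.4306; Unit 3B 1,782,562.7125; Unit 2B 2,378,243.2169.
Capped: Unit 2B ($1,997,700.00); remaining pool $3,763,717.36 reallocated over remaining ownership shares 6,043.
Remaining shares: Unit 5A 1,780,649.9971 → $1,780,650.00; Unit 3B 1,983,067.3629 → $1,983,067.36.

Unit 5A: $1,780,650.00; Unit 3B: $1,983,067.36; Unit 2B: $1,997,700.00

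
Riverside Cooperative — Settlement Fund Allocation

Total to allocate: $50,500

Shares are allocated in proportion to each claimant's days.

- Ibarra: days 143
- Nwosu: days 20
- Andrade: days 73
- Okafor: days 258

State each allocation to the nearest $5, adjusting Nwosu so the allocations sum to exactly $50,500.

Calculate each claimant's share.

Total days = 494.
Raw shares: Ibarra 143/494 × $50,500 = 14,618.42; Nwosu 20/494 × $50,500 = 2,044.53; Andrade 73/494 × $50,500 = 7,462.55; Okafor 258/494 × $50,500 = 26,374.49.
Rounded to nearest $5: Ibarra $14,620; Nwosu $2,045; Andrade $7,465; Okafor $26,375. Sum = $50,505.
Difference $50,500 − $50,505 = −$5 applied to Nwosu: Nwosu becomes $2,040.

Ibarra: $14,620; Nwosu: $2,040; Andrade: $7,465; Okafor: $26,375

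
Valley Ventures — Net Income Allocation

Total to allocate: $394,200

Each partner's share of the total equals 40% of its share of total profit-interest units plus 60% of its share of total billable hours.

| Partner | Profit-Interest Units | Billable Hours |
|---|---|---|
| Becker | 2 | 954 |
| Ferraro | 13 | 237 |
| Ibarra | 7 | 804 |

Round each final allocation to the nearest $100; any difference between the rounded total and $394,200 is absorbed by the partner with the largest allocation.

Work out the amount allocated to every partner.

Becker: $127,400 | Ferraro: $121,300 | Ibarra: $145,500

Totals — profit-interest units 22, billable hours 1,995.
Composite weights (40% profit-interest units + 60% billable hours): Becker 0.3233; Ferraro 0.3076; Ibarra 0.3691.
Unrounded shares: Becker 127,437.34; Ferraro 121,272.41; Ibarra 145,490.25.
After rounding ($100): Becker $127,400; Ferraro $121,300; Ibarra $145,500. Sum = $394,200.
No rounding difference to absorb.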